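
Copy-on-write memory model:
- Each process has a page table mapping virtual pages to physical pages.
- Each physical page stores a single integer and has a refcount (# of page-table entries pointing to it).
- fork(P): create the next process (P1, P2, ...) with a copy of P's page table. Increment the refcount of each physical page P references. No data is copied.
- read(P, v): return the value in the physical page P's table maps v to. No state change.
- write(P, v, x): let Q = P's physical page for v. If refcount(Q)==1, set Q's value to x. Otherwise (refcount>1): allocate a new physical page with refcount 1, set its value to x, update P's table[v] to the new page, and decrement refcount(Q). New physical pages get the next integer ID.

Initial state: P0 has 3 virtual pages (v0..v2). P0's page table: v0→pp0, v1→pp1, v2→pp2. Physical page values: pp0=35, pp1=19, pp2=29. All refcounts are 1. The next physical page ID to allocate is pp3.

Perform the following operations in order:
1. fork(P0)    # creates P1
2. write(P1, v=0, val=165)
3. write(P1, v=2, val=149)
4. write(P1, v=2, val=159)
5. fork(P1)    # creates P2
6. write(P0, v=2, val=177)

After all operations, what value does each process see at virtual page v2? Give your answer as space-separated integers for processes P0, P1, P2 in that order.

Op 1: fork(P0) -> P1. 3 ppages; refcounts: pp0:2 pp1:2 pp2:2
Op 2: write(P1, v0, 165). refcount(pp0)=2>1 -> COPY to pp3. 4 ppages; refcounts: pp0:1 pp1:2 pp2:2 pp3:1
Op 3: write(P1, v2, 149). refcount(pp2)=2>1 -> COPY to pp4. 5 ppages; refcounts: pp0:1 pp1:2 pp2:1 pp3:1 pp4:1
Op 4: write(P1, v2, 159). refcount(pp4)=1 -> write in place. 5 ppages; refcounts: pp0:1 pp1:2 pp2:1 pp3:1 pp4:1
Op 5: fork(P1) -> P2. 5 ppages; refcounts: pp0:1 pp1:3 pp2:1 pp3:2 pp4:2
Op 6: write(P0, v2, 177). refcount(pp2)=1 -> write in place. 5 ppages; refcounts: pp0:1 pp1:3 pp2:1 pp3:2 pp4:2
P0: v2 -> pp2 = 177
P1: v2 -> pp4 = 159
P2: v2 -> pp4 = 159

Answer: 177 159 159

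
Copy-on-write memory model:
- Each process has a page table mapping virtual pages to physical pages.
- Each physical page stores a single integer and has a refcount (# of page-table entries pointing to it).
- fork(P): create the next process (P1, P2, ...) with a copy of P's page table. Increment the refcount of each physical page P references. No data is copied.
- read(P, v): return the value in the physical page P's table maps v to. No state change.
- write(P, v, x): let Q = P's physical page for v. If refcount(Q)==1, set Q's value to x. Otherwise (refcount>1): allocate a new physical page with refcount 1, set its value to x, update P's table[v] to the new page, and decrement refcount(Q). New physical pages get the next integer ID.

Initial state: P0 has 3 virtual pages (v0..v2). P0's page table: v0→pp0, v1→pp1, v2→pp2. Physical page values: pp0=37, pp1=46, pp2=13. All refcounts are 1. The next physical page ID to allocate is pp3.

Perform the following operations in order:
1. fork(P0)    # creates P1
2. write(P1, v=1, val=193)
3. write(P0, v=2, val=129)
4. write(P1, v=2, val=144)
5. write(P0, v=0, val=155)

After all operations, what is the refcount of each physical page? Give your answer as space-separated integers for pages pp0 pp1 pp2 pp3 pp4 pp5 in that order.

Op 1: fork(P0) -> P1. 3 ppages; refcounts: pp0:2 pp1:2 pp2:2
Op 2: write(P1, v1, 193). refcount(pp1)=2>1 -> COPY to pp3. 4 ppages; refcounts: pp0:2 pp1:1 pp2:2 pp3:1
Op 3: write(P0, v2, 129). refcount(pp2)=2>1 -> COPY to pp4. 5 ppages; refcounts: pp0:2 pp1:1 pp2:1 pp3:1 pp4:1
Op 4: write(P1, v2, 144). refcount(pp2)=1 -> write in place. 5 ppages; refcounts: pp0:2 pp1:1 pp2:1 pp3:1 pp4:1
Op 5: write(P0, v0, 155). refcount(pp0)=2>1 -> COPY to pp5. 6 ppages; refcounts: pp0:1 pp1:1 pp2:1 pp3:1 pp4:1 pp5:1

Answer: 1 1 1 1 1 1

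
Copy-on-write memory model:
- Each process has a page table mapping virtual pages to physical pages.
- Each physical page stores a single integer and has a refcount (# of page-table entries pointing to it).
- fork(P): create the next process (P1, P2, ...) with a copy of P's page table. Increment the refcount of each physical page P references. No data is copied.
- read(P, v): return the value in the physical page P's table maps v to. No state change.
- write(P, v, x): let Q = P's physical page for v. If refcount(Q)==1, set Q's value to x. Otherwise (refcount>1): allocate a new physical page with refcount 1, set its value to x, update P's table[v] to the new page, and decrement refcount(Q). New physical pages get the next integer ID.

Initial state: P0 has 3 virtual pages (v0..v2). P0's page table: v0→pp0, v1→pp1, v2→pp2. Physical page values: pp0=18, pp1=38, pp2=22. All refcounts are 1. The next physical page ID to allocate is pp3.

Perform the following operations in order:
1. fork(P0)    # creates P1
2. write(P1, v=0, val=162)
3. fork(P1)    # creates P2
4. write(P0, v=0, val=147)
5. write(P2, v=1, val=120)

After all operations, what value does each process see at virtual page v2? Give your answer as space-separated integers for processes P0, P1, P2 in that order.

Answer: 22 22 22

Derivation:
Op 1: fork(P0) -> P1. 3 ppages; refcounts: pp0:2 pp1:2 pp2:2
Op 2: write(P1, v0, 162). refcount(pp0)=2>1 -> COPY to pp3. 4 ppages; refcounts: pp0:1 pp1:2 pp2:2 pp3:1
Op 3: fork(P1) -> P2. 4 ppages; refcounts: pp0:1 pp1:3 pp2:3 pp3:2
Op 4: write(P0, v0, 147). refcount(pp0)=1 -> write in place. 4 ppages; refcounts: pp0:1 pp1:3 pp2:3 pp3:2
Op 5: write(P2, v1, 120). refcount(pp1)=3>1 -> COPY to pp4. 5 ppages; refcounts: pp0:1 pp1:2 pp2:3 pp3:2 pp4:1
P0: v2 -> pp2 = 22
P1: v2 -> pp2 = 22
P2: v2 -> pp2 = 22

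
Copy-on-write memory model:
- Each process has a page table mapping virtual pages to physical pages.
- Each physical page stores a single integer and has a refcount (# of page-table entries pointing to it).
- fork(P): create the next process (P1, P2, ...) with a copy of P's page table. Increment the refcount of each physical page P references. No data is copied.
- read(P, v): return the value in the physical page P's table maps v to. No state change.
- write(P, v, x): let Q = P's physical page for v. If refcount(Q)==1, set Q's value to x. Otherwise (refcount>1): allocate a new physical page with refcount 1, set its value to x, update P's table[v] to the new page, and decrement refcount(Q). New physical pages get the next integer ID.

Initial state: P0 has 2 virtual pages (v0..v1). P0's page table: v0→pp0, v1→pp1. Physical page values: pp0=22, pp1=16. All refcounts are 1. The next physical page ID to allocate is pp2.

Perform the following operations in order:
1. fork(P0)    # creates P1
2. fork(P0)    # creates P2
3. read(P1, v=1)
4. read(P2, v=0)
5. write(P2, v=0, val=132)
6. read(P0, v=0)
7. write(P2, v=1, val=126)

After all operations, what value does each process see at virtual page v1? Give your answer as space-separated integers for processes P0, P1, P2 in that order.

Answer: 16 16 126

Derivation:
Op 1: fork(P0) -> P1. 2 ppages; refcounts: pp0:2 pp1:2
Op 2: fork(P0) -> P2. 2 ppages; refcounts: pp0:3 pp1:3
Op 3: read(P1, v1) -> 16. No state change.
Op 4: read(P2, v0) -> 22. No state change.
Op 5: write(P2, v0, 132). refcount(pp0)=3>1 -> COPY to pp2. 3 ppages; refcounts: pp0:2 pp1:3 pp2:1
Op 6: read(P0, v0) -> 22. No state change.
Op 7: write(P2, v1, 126). refcount(pp1)=3>1 -> COPY to pp3. 4 ppages; refcounts: pp0:2 pp1:2 pp2:1 pp3:1
P0: v1 -> pp1 = 16
P1: v1 -> pp1 = 16
P2: v1 -> pp3 = 126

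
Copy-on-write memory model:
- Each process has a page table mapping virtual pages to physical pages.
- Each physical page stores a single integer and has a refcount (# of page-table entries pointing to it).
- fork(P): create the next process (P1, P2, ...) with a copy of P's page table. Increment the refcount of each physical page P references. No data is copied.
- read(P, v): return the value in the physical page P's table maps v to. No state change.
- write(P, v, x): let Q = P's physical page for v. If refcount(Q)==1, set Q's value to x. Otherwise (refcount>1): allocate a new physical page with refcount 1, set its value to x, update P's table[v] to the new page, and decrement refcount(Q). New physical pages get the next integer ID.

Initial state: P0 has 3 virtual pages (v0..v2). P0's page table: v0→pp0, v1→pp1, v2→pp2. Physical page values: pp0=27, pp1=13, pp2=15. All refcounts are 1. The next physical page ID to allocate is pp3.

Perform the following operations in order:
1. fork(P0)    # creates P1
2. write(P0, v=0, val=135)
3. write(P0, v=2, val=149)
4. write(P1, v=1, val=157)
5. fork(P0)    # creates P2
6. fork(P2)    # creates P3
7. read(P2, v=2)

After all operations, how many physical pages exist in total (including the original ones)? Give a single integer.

Op 1: fork(P0) -> P1. 3 ppages; refcounts: pp0:2 pp1:2 pp2:2
Op 2: write(P0, v0, 135). refcount(pp0)=2>1 -> COPY to pp3. 4 ppages; refcounts: pp0:1 pp1:2 pp2:2 pp3:1
Op 3: write(P0, v2, 149). refcount(pp2)=2>1 -> COPY to pp4. 5 ppages; refcounts: pp0:1 pp1:2 pp2:1 pp3:1 pp4:1
Op 4: write(P1, v1, 157). refcount(pp1)=2>1 -> COPY to pp5. 6 ppages; refcounts: pp0:1 pp1:1 pp2:1 pp3:1 pp4:1 pp5:1
Op 5: fork(P0) -> P2. 6 ppages; refcounts: pp0:1 pp1:2 pp2:1 pp3:2 pp4:2 pp5:1
Op 6: fork(P2) -> P3. 6 ppages; refcounts: pp0:1 pp1:3 pp2:1 pp3:3 pp4:3 pp5:1
Op 7: read(P2, v2) -> 149. No state change.

Answer: 6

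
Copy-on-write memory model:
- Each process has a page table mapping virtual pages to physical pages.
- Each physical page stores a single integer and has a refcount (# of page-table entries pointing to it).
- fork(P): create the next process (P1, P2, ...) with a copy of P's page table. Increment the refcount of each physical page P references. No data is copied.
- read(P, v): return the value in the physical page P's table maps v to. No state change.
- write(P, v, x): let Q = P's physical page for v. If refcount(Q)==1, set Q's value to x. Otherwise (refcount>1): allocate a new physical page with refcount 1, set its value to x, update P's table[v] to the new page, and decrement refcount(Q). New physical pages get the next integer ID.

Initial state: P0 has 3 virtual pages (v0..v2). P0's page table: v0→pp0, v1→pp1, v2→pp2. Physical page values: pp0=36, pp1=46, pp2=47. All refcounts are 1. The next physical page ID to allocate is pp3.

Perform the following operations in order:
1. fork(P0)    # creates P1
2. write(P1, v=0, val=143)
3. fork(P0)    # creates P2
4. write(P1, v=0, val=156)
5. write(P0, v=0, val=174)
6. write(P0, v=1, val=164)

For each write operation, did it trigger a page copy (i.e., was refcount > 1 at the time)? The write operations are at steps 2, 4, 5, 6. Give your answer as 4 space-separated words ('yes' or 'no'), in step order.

Op 1: fork(P0) -> P1. 3 ppages; refcounts: pp0:2 pp1:2 pp2:2
Op 2: write(P1, v0, 143). refcount(pp0)=2>1 -> COPY to pp3. 4 ppages; refcounts: pp0:1 pp1:2 pp2:2 pp3:1
Op 3: fork(P0) -> P2. 4 ppages; refcounts: pp0:2 pp1:3 pp2:3 pp3:1
Op 4: write(P1, v0, 156). refcount(pp3)=1 -> write in place. 4 ppages; refcounts: pp0:2 pp1:3 pp2:3 pp3:1
Op 5: write(P0, v0, 174). refcount(pp0)=2>1 -> COPY to pp4. 5 ppages; refcounts: pp0:1 pp1:3 pp2:3 pp3:1 pp4:1
Op 6: write(P0, v1, 164). refcount(pp1)=3>1 -> COPY to pp5. 6 ppages; refcounts: pp0:1 pp1:2 pp2:3 pp3:1 pp4:1 pp5:1

yes no yes yes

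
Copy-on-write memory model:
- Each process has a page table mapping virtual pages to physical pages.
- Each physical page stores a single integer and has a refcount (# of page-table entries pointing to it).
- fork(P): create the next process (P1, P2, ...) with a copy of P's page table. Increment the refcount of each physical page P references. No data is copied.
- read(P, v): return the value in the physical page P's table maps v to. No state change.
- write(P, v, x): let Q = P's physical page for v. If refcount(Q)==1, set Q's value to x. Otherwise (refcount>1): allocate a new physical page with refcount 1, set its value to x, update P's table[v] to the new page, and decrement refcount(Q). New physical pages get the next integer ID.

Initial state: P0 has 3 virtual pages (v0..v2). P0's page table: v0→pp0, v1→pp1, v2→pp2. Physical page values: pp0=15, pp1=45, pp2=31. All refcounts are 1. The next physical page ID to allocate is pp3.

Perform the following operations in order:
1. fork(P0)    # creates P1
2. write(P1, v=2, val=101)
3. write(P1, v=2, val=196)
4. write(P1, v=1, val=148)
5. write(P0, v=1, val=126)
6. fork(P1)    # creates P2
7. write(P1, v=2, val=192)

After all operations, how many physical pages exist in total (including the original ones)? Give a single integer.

Answer: 6

Derivation:
Op 1: fork(P0) -> P1. 3 ppages; refcounts: pp0:2 pp1:2 pp2:2
Op 2: write(P1, v2, 101). refcount(pp2)=2>1 -> COPY to pp3. 4 ppages; refcounts: pp0:2 pp1:2 pp2:1 pp3:1
Op 3: write(P1, v2, 196). refcount(pp3)=1 -> write in place. 4 ppages; refcounts: pp0:2 pp1:2 pp2:1 pp3:1
Op 4: write(P1, v1, 148). refcount(pp1)=2>1 -> COPY to pp4. 5 ppages; refcounts: pp0:2 pp1:1 pp2:1 pp3:1 pp4:1
Op 5: write(P0, v1, 126). refcount(pp1)=1 -> write in place. 5 ppages; refcounts: pp0:2 pp1:1 pp2:1 pp3:1 pp4:1
Op 6: fork(P1) -> P2. 5 ppages; refcounts: pp0:3 pp1:1 pp2:1 pp3:2 pp4:2
Op 7: write(P1, v2, 192). refcount(pp3)=2>1 -> COPY to pp5. 6 ppages; refcounts: pp0:3 pp1:1 pp2:1 pp3:1 pp4:2 pp5:1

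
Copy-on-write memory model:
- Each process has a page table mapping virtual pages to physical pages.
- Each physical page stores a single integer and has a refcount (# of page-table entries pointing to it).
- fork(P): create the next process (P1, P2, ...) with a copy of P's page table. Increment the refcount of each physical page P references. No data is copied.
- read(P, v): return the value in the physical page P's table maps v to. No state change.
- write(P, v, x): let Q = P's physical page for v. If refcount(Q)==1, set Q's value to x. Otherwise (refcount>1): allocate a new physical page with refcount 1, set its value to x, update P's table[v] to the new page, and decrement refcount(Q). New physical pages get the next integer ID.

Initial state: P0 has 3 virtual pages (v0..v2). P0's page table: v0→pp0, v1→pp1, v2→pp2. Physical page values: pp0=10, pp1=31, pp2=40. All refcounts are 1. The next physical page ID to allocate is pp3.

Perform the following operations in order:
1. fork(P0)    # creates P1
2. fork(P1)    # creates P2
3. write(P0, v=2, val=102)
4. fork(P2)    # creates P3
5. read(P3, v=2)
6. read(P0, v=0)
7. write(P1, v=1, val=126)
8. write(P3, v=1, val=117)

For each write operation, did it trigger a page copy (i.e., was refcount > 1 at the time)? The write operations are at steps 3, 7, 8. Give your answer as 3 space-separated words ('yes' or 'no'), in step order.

Op 1: fork(P0) -> P1. 3 ppages; refcounts: pp0:2 pp1:2 pp2:2
Op 2: fork(P1) -> P2. 3 ppages; refcounts: pp0:3 pp1:3 pp2:3
Op 3: write(P0, v2, 102). refcount(pp2)=3>1 -> COPY to pp3. 4 ppages; refcounts: pp0:3 pp1:3 pp2:2 pp3:1
Op 4: fork(P2) -> P3. 4 ppages; refcounts: pp0:4 pp1:4 pp2:3 pp3:1
Op 5: read(P3, v2) -> 40. No state change.
Op 6: read(P0, v0) -> 10. No state change.
Op 7: write(P1, v1, 126). refcount(pp1)=4>1 -> COPY to pp4. 5 ppages; refcounts: pp0:4 pp1:3 pp2:3 pp3:1 pp4:1
Op 8: write(P3, v1, 117). refcount(pp1)=3>1 -> COPY to pp5. 6 ppages; refcounts: pp0:4 pp1:2 pp2:3 pp3:1 pp4:1 pp5:1

yes yes yes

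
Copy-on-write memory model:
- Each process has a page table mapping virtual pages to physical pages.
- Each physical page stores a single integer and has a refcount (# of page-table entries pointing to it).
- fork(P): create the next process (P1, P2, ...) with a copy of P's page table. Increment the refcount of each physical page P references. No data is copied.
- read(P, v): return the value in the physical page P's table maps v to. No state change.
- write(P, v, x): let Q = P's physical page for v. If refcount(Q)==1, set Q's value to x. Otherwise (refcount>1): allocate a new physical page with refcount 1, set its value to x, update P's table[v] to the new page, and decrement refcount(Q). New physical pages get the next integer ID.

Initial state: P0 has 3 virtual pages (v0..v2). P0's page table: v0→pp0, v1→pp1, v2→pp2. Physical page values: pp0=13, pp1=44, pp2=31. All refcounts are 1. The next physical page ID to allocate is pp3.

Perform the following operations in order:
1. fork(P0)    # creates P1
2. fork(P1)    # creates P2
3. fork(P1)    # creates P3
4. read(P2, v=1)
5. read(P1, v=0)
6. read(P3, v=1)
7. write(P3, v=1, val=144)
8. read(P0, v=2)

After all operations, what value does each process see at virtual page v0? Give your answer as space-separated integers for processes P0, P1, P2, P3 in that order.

Answer: 13 13 13 13

Derivation:
Op 1: fork(P0) -> P1. 3 ppages; refcounts: pp0:2 pp1:2 pp2:2
Op 2: fork(P1) -> P2. 3 ppages; refcounts: pp0:3 pp1:3 pp2:3
Op 3: fork(P1) -> P3. 3 ppages; refcounts: pp0:4 pp1:4 pp2:4
Op 4: read(P2, v1) -> 44. No state change.
Op 5: read(P1, v0) -> 13. No state change.
Op 6: read(P3, v1) -> 44. No state change.
Op 7: write(P3, v1, 144). refcount(pp1)=4>1 -> COPY to pp3. 4 ppages; refcounts: pp0:4 pp1:3 pp2:4 pp3:1
Op 8: read(P0, v2) -> 31. No state change.
P0: v0 -> pp0 = 13
P1: v0 -> pp0 = 13
P2: v0 -> pp0 = 13
P3: v0 -> pp0 = 13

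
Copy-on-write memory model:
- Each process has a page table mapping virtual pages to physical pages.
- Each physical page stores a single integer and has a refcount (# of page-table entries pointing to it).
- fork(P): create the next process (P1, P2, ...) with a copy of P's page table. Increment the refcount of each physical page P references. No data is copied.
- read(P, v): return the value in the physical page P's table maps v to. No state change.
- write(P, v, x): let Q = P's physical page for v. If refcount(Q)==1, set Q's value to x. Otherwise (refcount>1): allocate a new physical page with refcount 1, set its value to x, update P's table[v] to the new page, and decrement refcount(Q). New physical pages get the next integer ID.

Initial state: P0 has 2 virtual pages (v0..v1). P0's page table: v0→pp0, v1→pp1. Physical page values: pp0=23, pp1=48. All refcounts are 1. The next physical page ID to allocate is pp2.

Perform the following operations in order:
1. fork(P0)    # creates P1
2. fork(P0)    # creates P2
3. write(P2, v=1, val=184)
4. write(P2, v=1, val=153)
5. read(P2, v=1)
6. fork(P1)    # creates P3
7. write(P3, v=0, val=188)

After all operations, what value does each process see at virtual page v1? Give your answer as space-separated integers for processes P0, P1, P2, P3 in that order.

Op 1: fork(P0) -> P1. 2 ppages; refcounts: pp0:2 pp1:2
Op 2: fork(P0) -> P2. 2 ppages; refcounts: pp0:3 pp1:3
Op 3: write(P2, v1, 184). refcount(pp1)=3>1 -> COPY to pp2. 3 ppages; refcounts: pp0:3 pp1:2 pp2:1
Op 4: write(P2, v1, 153). refcount(pp2)=1 -> write in place. 3 ppages; refcounts: pp0:3 pp1:2 pp2:1
Op 5: read(P2, v1) -> 153. No state change.
Op 6: fork(P1) -> P3. 3 ppages; refcounts: pp0:4 pp1:3 pp2:1
Op 7: write(P3, v0, 188). refcount(pp0)=4>1 -> COPY to pp3. 4 ppages; refcounts: pp0:3 pp1:3 pp2:1 pp3:1
P0: v1 -> pp1 = 48
P1: v1 -> pp1 = 48
P2: v1 -> pp2 = 153
P3: v1 -> pp1 = 48

Answer: 48 48 153 48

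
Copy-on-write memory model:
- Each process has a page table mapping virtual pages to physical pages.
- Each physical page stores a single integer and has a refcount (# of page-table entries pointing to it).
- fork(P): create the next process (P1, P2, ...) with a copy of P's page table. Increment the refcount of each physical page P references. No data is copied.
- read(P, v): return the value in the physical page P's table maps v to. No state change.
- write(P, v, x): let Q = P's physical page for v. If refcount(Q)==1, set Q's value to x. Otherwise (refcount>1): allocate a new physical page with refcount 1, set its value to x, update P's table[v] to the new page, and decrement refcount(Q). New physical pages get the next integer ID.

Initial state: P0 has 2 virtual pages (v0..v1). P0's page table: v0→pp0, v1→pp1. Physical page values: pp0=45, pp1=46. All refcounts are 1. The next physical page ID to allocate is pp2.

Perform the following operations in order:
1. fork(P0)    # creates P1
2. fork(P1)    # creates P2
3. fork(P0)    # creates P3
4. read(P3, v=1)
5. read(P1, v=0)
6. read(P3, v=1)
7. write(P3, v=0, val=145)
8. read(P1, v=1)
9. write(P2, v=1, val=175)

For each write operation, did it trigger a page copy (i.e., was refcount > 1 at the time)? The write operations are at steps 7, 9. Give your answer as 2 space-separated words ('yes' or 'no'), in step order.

Op 1: fork(P0) -> P1. 2 ppages; refcounts: pp0:2 pp1:2
Op 2: fork(P1) -> P2. 2 ppages; refcounts: pp0:3 pp1:3
Op 3: fork(P0) -> P3. 2 ppages; refcounts: pp0:4 pp1:4
Op 4: read(P3, v1) -> 46. No state change.
Op 5: read(P1, v0) -> 45. No state change.
Op 6: read(P3, v1) -> 46. No state change.
Op 7: write(P3, v0, 145). refcount(pp0)=4>1 -> COPY to pp2. 3 ppages; refcounts: pp0:3 pp1:4 pp2:1
Op 8: read(P1, v1) -> 46. No state change.
Op 9: write(P2, v1, 175). refcount(pp1)=4>1 -> COPY to pp3. 4 ppages; refcounts: pp0:3 pp1:3 pp2:1 pp3:1

yes yes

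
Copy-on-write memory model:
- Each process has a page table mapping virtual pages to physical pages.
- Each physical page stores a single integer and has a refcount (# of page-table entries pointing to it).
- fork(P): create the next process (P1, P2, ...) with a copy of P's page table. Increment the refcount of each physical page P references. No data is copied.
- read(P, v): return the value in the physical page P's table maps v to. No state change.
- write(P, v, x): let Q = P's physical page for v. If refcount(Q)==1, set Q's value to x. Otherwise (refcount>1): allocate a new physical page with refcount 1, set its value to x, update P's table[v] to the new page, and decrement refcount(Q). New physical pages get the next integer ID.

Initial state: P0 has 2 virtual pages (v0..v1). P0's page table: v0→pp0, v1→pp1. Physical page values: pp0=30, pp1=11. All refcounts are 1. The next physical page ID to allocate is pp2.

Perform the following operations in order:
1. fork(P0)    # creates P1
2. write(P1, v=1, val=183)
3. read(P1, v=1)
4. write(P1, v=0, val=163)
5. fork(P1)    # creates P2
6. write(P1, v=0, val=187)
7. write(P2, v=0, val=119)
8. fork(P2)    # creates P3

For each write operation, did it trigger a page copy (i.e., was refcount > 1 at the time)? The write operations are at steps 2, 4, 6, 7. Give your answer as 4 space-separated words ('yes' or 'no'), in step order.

Op 1: fork(P0) -> P1. 2 ppages; refcounts: pp0:2 pp1:2
Op 2: write(P1, v1, 183). refcount(pp1)=2>1 -> COPY to pp2. 3 ppages; refcounts: pp0:2 pp1:1 pp2:1
Op 3: read(P1, v1) -> 183. No state change.
Op 4: write(P1, v0, 163). refcount(pp0)=2>1 -> COPY to pp3. 4 ppages; refcounts: pp0:1 pp1:1 pp2:1 pp3:1
Op 5: fork(P1) -> P2. 4 ppages; refcounts: pp0:1 pp1:1 pp2:2 pp3:2
Op 6: write(P1, v0, 187). refcount(pp3)=2>1 -> COPY to pp4. 5 ppages; refcounts: pp0:1 pp1:1 pp2:2 pp3:1 pp4:1
Op 7: write(P2, v0, 119). refcount(pp3)=1 -> write in place. 5 ppages; refcounts: pp0:1 pp1:1 pp2:2 pp3:1 pp4:1
Op 8: fork(P2) -> P3. 5 ppages; refcounts: pp0:1 pp1:1 pp2:3 pp3:2 pp4:1

yes yes yes no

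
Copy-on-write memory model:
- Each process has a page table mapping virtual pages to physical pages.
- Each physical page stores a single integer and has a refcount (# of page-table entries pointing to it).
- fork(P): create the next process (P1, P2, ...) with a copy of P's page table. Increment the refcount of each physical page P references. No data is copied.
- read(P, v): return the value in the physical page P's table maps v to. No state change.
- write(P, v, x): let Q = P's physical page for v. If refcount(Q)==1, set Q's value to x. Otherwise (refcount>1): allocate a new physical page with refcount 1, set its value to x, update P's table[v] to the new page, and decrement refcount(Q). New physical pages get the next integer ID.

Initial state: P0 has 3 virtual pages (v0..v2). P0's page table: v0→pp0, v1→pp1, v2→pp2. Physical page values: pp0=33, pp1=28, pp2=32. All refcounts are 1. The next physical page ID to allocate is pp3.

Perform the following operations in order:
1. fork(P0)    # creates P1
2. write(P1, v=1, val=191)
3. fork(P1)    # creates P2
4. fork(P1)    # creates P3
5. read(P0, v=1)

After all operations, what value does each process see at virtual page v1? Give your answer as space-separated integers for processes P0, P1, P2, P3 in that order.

Answer: 28 191 191 191

Derivation:
Op 1: fork(P0) -> P1. 3 ppages; refcounts: pp0:2 pp1:2 pp2:2
Op 2: write(P1, v1, 191). refcount(pp1)=2>1 -> COPY to pp3. 4 ppages; refcounts: pp0:2 pp1:1 pp2:2 pp3:1
Op 3: fork(P1) -> P2. 4 ppages; refcounts: pp0:3 pp1:1 pp2:3 pp3:2
Op 4: fork(P1) -> P3. 4 ppages; refcounts: pp0:4 pp1:1 pp2:4 pp3:3
Op 5: read(P0, v1) -> 28. No state change.
P0: v1 -> pp1 = 28
P1: v1 -> pp3 = 191
P2: v1 -> pp3 = 191
P3: v1 -> pp3 = 191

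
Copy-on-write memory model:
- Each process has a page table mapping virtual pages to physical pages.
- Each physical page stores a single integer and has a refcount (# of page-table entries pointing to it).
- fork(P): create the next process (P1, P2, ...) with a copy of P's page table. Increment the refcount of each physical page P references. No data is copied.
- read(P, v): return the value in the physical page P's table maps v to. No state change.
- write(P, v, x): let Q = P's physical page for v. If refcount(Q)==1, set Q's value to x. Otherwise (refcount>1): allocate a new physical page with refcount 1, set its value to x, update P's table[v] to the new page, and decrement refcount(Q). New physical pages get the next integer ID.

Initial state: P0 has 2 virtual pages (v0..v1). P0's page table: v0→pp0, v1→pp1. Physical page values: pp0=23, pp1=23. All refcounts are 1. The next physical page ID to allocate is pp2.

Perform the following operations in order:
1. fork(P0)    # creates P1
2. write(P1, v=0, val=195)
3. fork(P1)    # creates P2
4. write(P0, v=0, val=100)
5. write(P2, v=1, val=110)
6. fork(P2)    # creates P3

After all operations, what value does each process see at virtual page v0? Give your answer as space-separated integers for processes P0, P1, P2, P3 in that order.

Op 1: fork(P0) -> P1. 2 ppages; refcounts: pp0:2 pp1:2
Op 2: write(P1, v0, 195). refcount(pp0)=2>1 -> COPY to pp2. 3 ppages; refcounts: pp0:1 pp1:2 pp2:1
Op 3: fork(P1) -> P2. 3 ppages; refcounts: pp0:1 pp1:3 pp2:2
Op 4: write(P0, v0, 100). refcount(pp0)=1 -> write in place. 3 ppages; refcounts: pp0:1 pp1:3 pp2:2
Op 5: write(P2, v1, 110). refcount(pp1)=3>1 -> COPY to pp3. 4 ppages; refcounts: pp0:1 pp1:2 pp2:2 pp3:1
Op 6: fork(P2) -> P3. 4 ppages; refcounts: pp0:1 pp1:2 pp2:3 pp3:2
P0: v0 -> pp0 = 100
P1: v0 -> pp2 = 195
P2: v0 -> pp2 = 195
P3: v0 -> pp2 = 195

Answer: 100 195 195 195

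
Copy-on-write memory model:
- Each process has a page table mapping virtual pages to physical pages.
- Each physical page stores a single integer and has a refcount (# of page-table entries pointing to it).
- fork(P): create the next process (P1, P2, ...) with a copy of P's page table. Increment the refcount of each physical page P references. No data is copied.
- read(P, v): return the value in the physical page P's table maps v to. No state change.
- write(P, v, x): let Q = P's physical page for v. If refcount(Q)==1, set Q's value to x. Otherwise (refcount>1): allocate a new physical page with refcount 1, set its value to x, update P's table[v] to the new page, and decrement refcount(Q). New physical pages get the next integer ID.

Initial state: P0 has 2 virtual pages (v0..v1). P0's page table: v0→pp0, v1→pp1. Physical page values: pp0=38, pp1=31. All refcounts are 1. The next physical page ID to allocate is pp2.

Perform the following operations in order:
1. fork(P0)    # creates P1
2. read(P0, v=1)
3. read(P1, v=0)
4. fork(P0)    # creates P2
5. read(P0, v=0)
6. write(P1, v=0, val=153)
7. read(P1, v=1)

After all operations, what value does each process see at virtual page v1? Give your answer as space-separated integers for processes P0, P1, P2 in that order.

Answer: 31 31 31

Derivation:
Op 1: fork(P0) -> P1. 2 ppages; refcounts: pp0:2 pp1:2
Op 2: read(P0, v1) -> 31. No state change.
Op 3: read(P1, v0) -> 38. No state change.
Op 4: fork(P0) -> P2. 2 ppages; refcounts: pp0:3 pp1:3
Op 5: read(P0, v0) -> 38. No state change.
Op 6: write(P1, v0, 153). refcount(pp0)=3>1 -> COPY to pp2. 3 ppages; refcounts: pp0:2 pp1:3 pp2:1
Op 7: read(P1, v1) -> 31. No state change.
P0: v1 -> pp1 = 31
P1: v1 -> pp1 = 31
P2: v1 -> pp1 = 31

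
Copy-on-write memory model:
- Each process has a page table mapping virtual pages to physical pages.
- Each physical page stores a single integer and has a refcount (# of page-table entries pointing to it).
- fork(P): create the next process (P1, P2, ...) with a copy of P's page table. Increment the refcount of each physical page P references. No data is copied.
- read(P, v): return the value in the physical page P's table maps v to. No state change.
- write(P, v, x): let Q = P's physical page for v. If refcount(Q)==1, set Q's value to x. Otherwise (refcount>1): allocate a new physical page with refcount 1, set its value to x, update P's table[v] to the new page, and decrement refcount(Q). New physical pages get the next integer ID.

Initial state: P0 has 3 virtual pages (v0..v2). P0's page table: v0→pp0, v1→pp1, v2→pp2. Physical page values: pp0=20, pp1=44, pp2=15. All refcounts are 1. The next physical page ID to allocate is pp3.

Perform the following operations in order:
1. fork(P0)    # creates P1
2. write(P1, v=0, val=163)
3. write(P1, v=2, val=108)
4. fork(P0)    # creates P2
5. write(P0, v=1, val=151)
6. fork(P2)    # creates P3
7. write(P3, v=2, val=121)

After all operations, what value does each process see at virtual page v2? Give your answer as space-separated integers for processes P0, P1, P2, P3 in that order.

Op 1: fork(P0) -> P1. 3 ppages; refcounts: pp0:2 pp1:2 pp2:2
Op 2: write(P1, v0, 163). refcount(pp0)=2>1 -> COPY to pp3. 4 ppages; refcounts: pp0:1 pp1:2 pp2:2 pp3:1
Op 3: write(P1, v2, 108). refcount(pp2)=2>1 -> COPY to pp4. 5 ppages; refcounts: pp0:1 pp1:2 pp2:1 pp3:1 pp4:1
Op 4: fork(P0) -> P2. 5 ppages; refcounts: pp0:2 pp1:3 pp2:2 pp3:1 pp4:1
Op 5: write(P0, v1, 151). refcount(pp1)=3>1 -> COPY to pp5. 6 ppages; refcounts: pp0:2 pp1:2 pp2:2 pp3:1 pp4:1 pp5:1
Op 6: fork(P2) -> P3. 6 ppages; refcounts: pp0:3 pp1:3 pp2:3 pp3:1 pp4:1 pp5:1
Op 7: write(P3, v2, 121). refcount(pp2)=3>1 -> COPY to pp6. 7 ppages; refcounts: pp0:3 pp1:3 pp2:2 pp3:1 pp4:1 pp5:1 pp6:1
P0: v2 -> pp2 = 15
P1: v2 -> pp4 = 108
P2: v2 -> pp2 = 15
P3: v2 -> pp6 = 121

Answer: 15 108 15 121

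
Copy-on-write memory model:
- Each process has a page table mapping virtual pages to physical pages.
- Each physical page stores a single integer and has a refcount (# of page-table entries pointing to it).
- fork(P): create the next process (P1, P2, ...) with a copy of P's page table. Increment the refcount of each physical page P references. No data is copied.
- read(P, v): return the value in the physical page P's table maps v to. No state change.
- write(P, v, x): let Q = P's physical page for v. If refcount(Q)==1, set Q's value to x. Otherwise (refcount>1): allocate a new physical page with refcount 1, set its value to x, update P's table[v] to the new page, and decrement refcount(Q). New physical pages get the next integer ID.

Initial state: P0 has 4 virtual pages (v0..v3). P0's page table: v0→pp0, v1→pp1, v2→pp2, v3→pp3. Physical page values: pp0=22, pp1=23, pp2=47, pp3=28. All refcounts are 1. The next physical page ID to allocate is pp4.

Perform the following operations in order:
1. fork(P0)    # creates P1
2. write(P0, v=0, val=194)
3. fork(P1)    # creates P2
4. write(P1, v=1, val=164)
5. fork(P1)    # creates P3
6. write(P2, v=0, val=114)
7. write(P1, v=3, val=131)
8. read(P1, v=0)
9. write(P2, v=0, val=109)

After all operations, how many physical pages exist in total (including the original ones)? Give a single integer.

Op 1: fork(P0) -> P1. 4 ppages; refcounts: pp0:2 pp1:2 pp2:2 pp3:2
Op 2: write(P0, v0, 194). refcount(pp0)=2>1 -> COPY to pp4. 5 ppages; refcounts: pp0:1 pp1:2 pp2:2 pp3:2 pp4:1
Op 3: fork(P1) -> P2. 5 ppages; refcounts: pp0:2 pp1:3 pp2:3 pp3:3 pp4:1
Op 4: write(P1, v1, 164). refcount(pp1)=3>1 -> COPY to pp5. 6 ppages; refcounts: pp0:2 pp1:2 pp2:3 pp3:3 pp4:1 pp5:1
Op 5: fork(P1) -> P3. 6 ppages; refcounts: pp0:3 pp1:2 pp2:4 pp3:4 pp4:1 pp5:2
Op 6: write(P2, v0, 114). refcount(pp0)=3>1 -> COPY to pp6. 7 ppages; refcounts: pp0:2 pp1:2 pp2:4 pp3:4 pp4:1 pp5:2 pp6:1
Op 7: write(P1, v3, 131). refcount(pp3)=4>1 -> COPY to pp7. 8 ppages; refcounts: pp0:2 pp1:2 pp2:4 pp3:3 pp4:1 pp5:2 pp6:1 pp7:1
Op 8: read(P1, v0) -> 22. No state change.
Op 9: write(P2, v0, 109). refcount(pp6)=1 -> write in place. 8 ppages; refcounts: pp0:2 pp1:2 pp2:4 pp3:3 pp4:1 pp5:2 pp6:1 pp7:1

Answer: 8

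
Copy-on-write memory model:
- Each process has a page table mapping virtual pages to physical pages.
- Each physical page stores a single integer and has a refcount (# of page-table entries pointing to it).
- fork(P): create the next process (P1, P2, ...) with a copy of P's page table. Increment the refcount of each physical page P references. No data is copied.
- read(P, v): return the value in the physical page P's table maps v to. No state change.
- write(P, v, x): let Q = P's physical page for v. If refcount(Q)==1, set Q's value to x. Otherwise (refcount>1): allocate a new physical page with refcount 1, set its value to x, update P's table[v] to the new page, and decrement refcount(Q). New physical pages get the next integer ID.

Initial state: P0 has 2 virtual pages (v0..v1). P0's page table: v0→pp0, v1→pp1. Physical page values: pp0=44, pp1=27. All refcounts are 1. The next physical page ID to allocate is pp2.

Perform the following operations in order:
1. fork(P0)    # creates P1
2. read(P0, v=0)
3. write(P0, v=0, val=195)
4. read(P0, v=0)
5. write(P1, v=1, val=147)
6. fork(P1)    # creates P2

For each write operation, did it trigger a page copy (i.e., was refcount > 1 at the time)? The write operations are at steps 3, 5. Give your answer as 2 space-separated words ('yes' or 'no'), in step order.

Op 1: fork(P0) -> P1. 2 ppages; refcounts: pp0:2 pp1:2
Op 2: read(P0, v0) -> 44. No state change.
Op 3: write(P0, v0, 195). refcount(pp0)=2>1 -> COPY to pp2. 3 ppages; refcounts: pp0:1 pp1:2 pp2:1
Op 4: read(P0, v0) -> 195. No state change.
Op 5: write(P1, v1, 147). refcount(pp1)=2>1 -> COPY to pp3. 4 ppages; refcounts: pp0:1 pp1:1 pp2:1 pp3:1
Op 6: fork(P1) -> P2. 4 ppages; refcounts: pp0:2 pp1:1 pp2:1 pp3:2

yes yes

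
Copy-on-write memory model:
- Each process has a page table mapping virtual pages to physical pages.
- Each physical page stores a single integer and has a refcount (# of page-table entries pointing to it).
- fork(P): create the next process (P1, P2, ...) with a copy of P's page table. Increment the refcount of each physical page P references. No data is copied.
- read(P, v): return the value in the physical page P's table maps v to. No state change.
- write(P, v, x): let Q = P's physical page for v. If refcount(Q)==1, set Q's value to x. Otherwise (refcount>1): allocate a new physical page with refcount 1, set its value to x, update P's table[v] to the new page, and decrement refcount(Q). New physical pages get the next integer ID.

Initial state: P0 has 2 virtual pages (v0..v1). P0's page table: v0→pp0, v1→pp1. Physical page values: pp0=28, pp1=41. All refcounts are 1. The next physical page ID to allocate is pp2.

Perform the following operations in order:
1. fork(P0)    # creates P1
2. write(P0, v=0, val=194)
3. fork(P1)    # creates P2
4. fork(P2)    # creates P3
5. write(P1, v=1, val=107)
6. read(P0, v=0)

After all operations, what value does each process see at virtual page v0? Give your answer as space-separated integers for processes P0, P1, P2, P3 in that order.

Op 1: fork(P0) -> P1. 2 ppages; refcounts: pp0:2 pp1:2
Op 2: write(P0, v0, 194). refcount(pp0)=2>1 -> COPY to pp2. 3 ppages; refcounts: pp0:1 pp1:2 pp2:1
Op 3: fork(P1) -> P2. 3 ppages; refcounts: pp0:2 pp1:3 pp2:1
Op 4: fork(P2) -> P3. 3 ppages; refcounts: pp0:3 pp1:4 pp2:1
Op 5: write(P1, v1, 107). refcount(pp1)=4>1 -> COPY to pp3. 4 ppages; refcounts: pp0:3 pp1:3 pp2:1 pp3:1
Op 6: read(P0, v0) -> 194. No state change.
P0: v0 -> pp2 = 194
P1: v0 -> pp0 = 28
P2: v0 -> pp0 = 28
P3: v0 -> pp0 = 28

Answer: 194 28 28 28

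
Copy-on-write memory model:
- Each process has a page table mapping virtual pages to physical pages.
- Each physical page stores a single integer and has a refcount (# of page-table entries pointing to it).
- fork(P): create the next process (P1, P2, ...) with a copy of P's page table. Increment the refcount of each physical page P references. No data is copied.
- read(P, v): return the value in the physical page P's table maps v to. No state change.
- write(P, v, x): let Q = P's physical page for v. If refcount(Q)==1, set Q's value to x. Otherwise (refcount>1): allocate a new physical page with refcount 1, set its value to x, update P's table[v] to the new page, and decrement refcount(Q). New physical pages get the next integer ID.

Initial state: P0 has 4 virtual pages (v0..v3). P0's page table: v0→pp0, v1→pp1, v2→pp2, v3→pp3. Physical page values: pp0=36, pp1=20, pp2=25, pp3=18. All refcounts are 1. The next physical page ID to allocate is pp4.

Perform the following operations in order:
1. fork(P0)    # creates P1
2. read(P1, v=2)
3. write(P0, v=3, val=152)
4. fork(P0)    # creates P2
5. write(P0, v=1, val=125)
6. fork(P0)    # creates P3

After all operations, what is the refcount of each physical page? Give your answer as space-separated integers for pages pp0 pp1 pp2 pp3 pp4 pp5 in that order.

Answer: 4 2 4 1 3 2

Derivation:
Op 1: fork(P0) -> P1. 4 ppages; refcounts: pp0:2 pp1:2 pp2:2 pp3:2
Op 2: read(P1, v2) -> 25. No state change.
Op 3: write(P0, v3, 152). refcount(pp3)=2>1 -> COPY to pp4. 5 ppages; refcounts: pp0:2 pp1:2 pp2:2 pp3:1 pp4:1
Op 4: fork(P0) -> P2. 5 ppages; refcounts: pp0:3 pp1:3 pp2:3 pp3:1 pp4:2
Op 5: write(P0, v1, 125). refcount(pp1)=3>1 -> COPY to pp5. 6 ppages; refcounts: pp0:3 pp1:2 pp2:3 pp3:1 pp4:2 pp5:1
Op 6: fork(P0) -> P3. 6 ppages; refcounts: pp0:4 pp1:2 pp2:4 pp3:1 pp4:3 pp5:2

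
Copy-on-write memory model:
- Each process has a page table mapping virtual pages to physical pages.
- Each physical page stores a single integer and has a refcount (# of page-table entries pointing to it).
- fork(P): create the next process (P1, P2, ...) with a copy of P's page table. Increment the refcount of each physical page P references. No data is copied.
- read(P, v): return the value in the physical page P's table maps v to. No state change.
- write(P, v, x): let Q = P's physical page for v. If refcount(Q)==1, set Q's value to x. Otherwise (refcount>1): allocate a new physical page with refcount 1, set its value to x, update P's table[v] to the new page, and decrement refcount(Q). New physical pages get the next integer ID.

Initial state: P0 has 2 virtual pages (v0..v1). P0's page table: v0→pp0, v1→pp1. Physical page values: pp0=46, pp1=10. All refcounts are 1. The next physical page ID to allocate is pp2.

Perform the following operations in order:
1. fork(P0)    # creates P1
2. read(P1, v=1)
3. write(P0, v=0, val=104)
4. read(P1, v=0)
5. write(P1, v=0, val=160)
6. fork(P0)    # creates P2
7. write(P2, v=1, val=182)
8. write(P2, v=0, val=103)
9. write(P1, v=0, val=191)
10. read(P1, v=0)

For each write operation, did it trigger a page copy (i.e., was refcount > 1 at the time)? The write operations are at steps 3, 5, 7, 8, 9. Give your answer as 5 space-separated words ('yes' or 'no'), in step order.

Op 1: fork(P0) -> P1. 2 ppages; refcounts: pp0:2 pp1:2
Op 2: read(P1, v1) -> 10. No state change.
Op 3: write(P0, v0, 104). refcount(pp0)=2>1 -> COPY to pp2. 3 ppages; refcounts: pp0:1 pp1:2 pp2:1
Op 4: read(P1, v0) -> 46. No state change.
Op 5: write(P1, v0, 160). refcount(pp0)=1 -> write in place. 3 ppages; refcounts: pp0:1 pp1:2 pp2:1
Op 6: fork(P0) -> P2. 3 ppages; refcounts: pp0:1 pp1:3 pp2:2
Op 7: write(P2, v1, 182). refcount(pp1)=3>1 -> COPY to pp3. 4 ppages; refcounts: pp0:1 pp1:2 pp2:2 pp3:1
Op 8: write(P2, v0, 103). refcount(pp2)=2>1 -> COPY to pp4. 5 ppages; refcounts: pp0:1 pp1:2 pp2:1 pp3:1 pp4:1
Op 9: write(P1, v0, 191). refcount(pp0)=1 -> write in place. 5 ppages; refcounts: pp0:1 pp1:2 pp2:1 pp3:1 pp4:1
Op 10: read(P1, v0) -> 191. No state change.

yes no yes yes no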